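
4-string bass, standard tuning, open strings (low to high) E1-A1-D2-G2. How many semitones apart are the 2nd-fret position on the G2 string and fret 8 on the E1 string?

9 semitones

G2 at fret 2 → A2 (MIDI 45); E1 at fret 8 → C2 (MIDI 36).
45 − 36 = 9, so the two pitches are 9 semitones apart, with A2 the higher.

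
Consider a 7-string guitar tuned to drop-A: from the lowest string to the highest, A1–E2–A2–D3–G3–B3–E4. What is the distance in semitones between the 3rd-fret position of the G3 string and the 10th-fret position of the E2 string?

8 semitones

G3 at fret 3 → A#3 (MIDI 58); E2 at fret 10 → D3 (MIDI 50).
58 − 50 = 8, so the two pitches are 8 semitones apart, with A#3 the higher.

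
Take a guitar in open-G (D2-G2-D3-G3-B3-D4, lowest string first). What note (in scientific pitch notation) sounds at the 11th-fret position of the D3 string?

C#4

The open D3 string plus 11 semitones: D–D#–E–F–…–B–C–C#.
The walk passes from B into C once, so the octave number goes from 3 to 4.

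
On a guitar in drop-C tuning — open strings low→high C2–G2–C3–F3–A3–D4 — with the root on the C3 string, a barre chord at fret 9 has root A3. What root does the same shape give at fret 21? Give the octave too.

A4

Moving from fret 9 to fret 21 shifts the root by 12 semitones.
A3 up 12 semitones is A4.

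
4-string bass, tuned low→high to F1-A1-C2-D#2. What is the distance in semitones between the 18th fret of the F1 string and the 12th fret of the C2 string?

F1 at fret 18 → B2 (MIDI 47); C2 at fret 12 → C3 (MIDI 48).
47 − 48 = -1, so the two pitches are 1 semitone apart, with C3 the higher.

1 semitone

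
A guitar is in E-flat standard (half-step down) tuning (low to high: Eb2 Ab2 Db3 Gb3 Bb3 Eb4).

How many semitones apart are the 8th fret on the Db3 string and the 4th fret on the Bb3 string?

Db3 at fret 8 → A3 (MIDI 57); Bb3 at fret 4 → D4 (MIDI 62).
57 − 62 = -5, so the two pitches are 5 semitones apart, with D4 the higher.

5 semitones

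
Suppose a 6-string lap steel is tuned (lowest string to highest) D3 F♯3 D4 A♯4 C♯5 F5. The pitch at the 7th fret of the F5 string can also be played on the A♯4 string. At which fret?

14

Fret 7 on F5 is MIDI 77 + 7 = 84 (C6). On the A♯4 string (open MIDI 70), that pitch is 84 − 70 = fret 14.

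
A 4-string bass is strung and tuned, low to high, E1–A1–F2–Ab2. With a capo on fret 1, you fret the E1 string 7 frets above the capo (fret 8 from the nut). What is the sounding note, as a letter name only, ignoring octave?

C

The capo raises the open E1 by 1 semitone to F1; fretting 7 more gives E1 + 1 + 7 = E1 + 8 semitones, landing on C.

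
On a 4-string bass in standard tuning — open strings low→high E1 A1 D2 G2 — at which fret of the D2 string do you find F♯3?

F♯3 is 16 semitones above the open D2 (D–D#–E–F–…–E–F–F#), so it sits at fret 16.

16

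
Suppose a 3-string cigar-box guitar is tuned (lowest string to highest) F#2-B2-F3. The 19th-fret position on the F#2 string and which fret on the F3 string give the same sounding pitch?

8

F#2 at fret 19 is F#2 + 19 semitones = C#4.
The open F3 string is 11 semitones above the open F#2, so the same pitch on the F3 string lies at fret 19 − 11 = 8.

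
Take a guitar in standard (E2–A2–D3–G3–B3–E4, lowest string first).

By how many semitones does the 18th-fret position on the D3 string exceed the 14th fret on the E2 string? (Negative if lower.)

D3 at fret 18 → G♯4 (MIDI 68); E2 at fret 14 → F♯3 (MIDI 54).
68 − 54 = 14, so the two pitches are 14 semitones apart.

14 semitones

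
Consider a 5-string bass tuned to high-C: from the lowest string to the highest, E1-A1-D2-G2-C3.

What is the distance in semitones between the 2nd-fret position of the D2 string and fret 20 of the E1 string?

D2 at fret 2 → E2 (MIDI 40); E1 at fret 20 → C3 (MIDI 48).
40 − 48 = -8, so the two pitches are 8 semitones apart, with C3 the higher.

8 semitones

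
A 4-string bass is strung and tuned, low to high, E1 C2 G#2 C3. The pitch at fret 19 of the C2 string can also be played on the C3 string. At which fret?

7

C2 at fret 19 is C2 + 19 semitones = G3.
The open C3 string is 12 semitones above the open C2, so the same pitch on the C3 string lies at fret 19 − 12 = 7.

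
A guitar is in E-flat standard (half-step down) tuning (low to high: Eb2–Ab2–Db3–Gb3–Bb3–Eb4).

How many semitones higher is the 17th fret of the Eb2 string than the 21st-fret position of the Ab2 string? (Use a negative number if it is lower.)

-9 semitones

Eb2 at fret 17 → Ab3 (MIDI 56); Ab2 at fret 21 → F4 (MIDI 65).
56 − 65 = -9, so the two pitches are 9 semitones apart.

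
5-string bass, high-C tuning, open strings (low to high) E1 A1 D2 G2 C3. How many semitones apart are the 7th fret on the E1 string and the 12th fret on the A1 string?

10 semitones

E1 at fret 7 → B1 (MIDI 35); A1 at fret 12 → A2 (MIDI 45).
35 − 45 = -10, so the two pitches are 10 semitones apart, with A2 the higher.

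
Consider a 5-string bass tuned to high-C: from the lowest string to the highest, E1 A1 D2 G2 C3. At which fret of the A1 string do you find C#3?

16

C#3 is 16 semitones above the open A1 (A–A#–B–C–…–B–C–C#), so it sits at fret 16.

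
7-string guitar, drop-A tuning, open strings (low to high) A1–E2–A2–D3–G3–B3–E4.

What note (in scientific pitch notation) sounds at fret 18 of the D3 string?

G♯4

Each fret is one semitone, so D3 + 18 = G♯4.
(Equivalently spelled A♭4.)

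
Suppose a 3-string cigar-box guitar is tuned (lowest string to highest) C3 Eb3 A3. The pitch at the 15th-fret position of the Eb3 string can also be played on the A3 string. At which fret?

9

Eb3 at fret 15 is Eb3 + 15 semitones = Gb4.
The open A3 string is 6 semitones above the open Eb3, so the same pitch on the A3 string lies at fret 15 − 6 = 9.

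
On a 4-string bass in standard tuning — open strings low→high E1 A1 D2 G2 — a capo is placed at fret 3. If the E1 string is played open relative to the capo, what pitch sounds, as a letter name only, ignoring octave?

G

The capo raises the open E1 by 3 semitones to G1; fretting 0 more gives E1 + 3 + 0 = E1 + 3 semitones, landing on G.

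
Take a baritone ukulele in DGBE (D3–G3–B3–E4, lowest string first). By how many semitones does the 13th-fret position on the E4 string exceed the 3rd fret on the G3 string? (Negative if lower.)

19 semitones

E4 at fret 13 → F5 (MIDI 77); G3 at fret 3 → A#3 (MIDI 58).
77 − 58 = 19, so the two pitches are 19 semitones apart.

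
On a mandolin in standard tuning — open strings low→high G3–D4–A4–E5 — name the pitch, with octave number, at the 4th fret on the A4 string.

C#5

A4 is MIDI 69. Adding 4 gives 73, which is C#5.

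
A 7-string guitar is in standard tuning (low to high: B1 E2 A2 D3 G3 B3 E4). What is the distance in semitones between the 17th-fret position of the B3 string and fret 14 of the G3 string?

7 semitones

B3 at fret 17 → E5 (MIDI 76); G3 at fret 14 → A4 (MIDI 69).
76 − 69 = 7, so the two pitches are 7 semitones apart, with E5 the higher.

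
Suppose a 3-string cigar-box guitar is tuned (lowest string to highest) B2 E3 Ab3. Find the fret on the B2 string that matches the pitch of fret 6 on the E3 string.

E3 at fret 6 is E3 + 6 semitones = Bb3.
The open B2 string is 5 semitones below the open E3, so the same pitch on the B2 string lies at fret 6 + 5 = 11.

11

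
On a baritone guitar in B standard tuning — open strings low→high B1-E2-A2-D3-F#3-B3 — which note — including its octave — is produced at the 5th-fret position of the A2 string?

A2 is MIDI 45. Adding 5 gives 50, which is D3.

D3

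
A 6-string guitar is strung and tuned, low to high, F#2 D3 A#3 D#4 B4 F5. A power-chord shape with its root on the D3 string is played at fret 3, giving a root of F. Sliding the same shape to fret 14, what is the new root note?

Moving from fret 3 to fret 14 shifts the root by 11 semitones.
F up 11 semitones is E.

E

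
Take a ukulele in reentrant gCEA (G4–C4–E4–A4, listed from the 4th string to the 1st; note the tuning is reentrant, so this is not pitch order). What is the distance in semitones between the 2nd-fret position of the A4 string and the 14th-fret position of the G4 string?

10 semitones

A4 at fret 2 → B4 (MIDI 71); G4 at fret 14 → A5 (MIDI 81).
71 − 81 = -10, so the two pitches are 10 semitones apart, with A5 the higher.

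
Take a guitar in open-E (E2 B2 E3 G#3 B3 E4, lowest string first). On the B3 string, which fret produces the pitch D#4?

4

D#4 is 4 semitones above the open B3 (B–C–C#–D–D#), so it sits at fret 4.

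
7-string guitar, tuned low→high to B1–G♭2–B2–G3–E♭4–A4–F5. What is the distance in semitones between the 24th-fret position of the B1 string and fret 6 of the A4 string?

16 semitones

B1 at fret 24 → B3 (MIDI 59); A4 at fret 6 → E♭5 (MIDI 75).
59 − 75 = -16, so the two pitches are 16 semitones apart, with E♭5 the higher.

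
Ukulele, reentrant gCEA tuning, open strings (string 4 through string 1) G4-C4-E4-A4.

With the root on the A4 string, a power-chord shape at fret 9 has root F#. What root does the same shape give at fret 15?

Moving from fret 9 to fret 15 shifts the root by 6 semitones.
F# up 6 semitones is C.

C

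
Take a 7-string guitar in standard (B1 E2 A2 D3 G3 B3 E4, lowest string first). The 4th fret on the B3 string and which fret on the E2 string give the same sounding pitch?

23

Fret 4 on B3 is MIDI 59 + 4 = 63 (D#4). On the E2 string (open MIDI 40), that pitch is 63 − 40 = fret 23.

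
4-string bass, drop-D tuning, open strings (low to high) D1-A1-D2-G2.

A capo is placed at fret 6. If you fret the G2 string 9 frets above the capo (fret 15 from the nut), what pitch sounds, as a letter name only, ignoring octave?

A♯

The capo raises the open G2 by 6 semitones to C♯3; fretting 9 more gives G2 + 6 + 9 = G2 + 15 semitones, landing on A♯.
(Also written B♭.)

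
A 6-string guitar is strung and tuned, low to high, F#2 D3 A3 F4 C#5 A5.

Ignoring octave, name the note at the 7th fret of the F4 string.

F4 is MIDI 65. Adding 7 gives 72; 72 mod 12 = 0, i.e. C.

C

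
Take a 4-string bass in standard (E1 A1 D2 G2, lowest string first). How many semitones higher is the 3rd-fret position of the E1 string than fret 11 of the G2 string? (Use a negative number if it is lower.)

-23 semitones

E1 at fret 3 → G1 (MIDI 31); G2 at fret 11 → F#3 (MIDI 54).
31 − 54 = -23, so the two pitches are 23 semitones apart.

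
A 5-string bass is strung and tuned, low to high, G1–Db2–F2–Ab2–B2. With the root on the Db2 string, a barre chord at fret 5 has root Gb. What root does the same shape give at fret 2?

Eb

Moving from fret 5 to fret 2 shifts the root by -3 semitones.
Gb down 3 semitones is Eb.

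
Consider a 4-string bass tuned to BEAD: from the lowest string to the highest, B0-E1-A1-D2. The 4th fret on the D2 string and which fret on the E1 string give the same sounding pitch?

D2 at fret 4 is D2 + 4 semitones = F#2.
The open E1 string is 10 semitones below the open D2, so the same pitch on the E1 string lies at fret 4 + 10 = 14.

14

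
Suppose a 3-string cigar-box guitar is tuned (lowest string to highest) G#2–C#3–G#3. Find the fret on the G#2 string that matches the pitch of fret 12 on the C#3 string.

C#3 at fret 12 is C#3 + 12 semitones = C#4.
The open G#2 string is 5 semitones below the open C#3, so the same pitch on the G#2 string lies at fret 12 + 5 = 17.

17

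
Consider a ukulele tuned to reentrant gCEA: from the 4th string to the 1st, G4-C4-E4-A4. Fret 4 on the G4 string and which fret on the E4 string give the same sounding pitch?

Fret 4 on G4 is MIDI 67 + 4 = 71 (B4). On the E4 string (open MIDI 64), that pitch is 71 − 64 = fret 7.

7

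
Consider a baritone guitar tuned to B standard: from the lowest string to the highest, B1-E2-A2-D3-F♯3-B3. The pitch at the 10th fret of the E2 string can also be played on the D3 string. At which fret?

E2 at fret 10 is E2 + 10 semitones = D3.
The open D3 string is 10 semitones above the open E2, so the same pitch on the D3 string lies at fret 10 − 10 = 0.

0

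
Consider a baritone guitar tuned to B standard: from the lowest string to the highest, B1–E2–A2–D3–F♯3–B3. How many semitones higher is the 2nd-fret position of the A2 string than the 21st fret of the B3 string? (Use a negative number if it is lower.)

A2 at fret 2 → B2 (MIDI 47); B3 at fret 21 → G♯5 (MIDI 80).
47 − 80 = -33, so the two pitches are 33 semitones apart.

-33 semitones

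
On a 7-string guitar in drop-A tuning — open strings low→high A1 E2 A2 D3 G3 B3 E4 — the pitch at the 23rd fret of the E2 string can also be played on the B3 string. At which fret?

Fret 23 on E2 is MIDI 40 + 23 = 63 (D#4). On the B3 string (open MIDI 59), that pitch is 63 − 59 = fret 4.

4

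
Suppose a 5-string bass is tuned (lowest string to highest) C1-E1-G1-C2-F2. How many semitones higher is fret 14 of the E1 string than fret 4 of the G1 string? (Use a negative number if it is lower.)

E1 at fret 14 → Gb2 (MIDI 42); G1 at fret 4 → B1 (MIDI 35).
42 − 35 = 7, so the two pitches are 7 semitones apart.

7 semitones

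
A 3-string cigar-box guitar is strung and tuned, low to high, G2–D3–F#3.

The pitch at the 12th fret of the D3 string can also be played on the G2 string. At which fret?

19

Fret 12 on D3 is MIDI 50 + 12 = 62 (D4). On the G2 string (open MIDI 43), that pitch is 62 − 43 = fret 19.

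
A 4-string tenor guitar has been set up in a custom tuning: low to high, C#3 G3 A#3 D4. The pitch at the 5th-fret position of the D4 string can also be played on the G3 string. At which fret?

12

D4 at fret 5 is D4 + 5 semitones = G4.
The open G3 string is 7 semitones below the open D4, so the same pitch on the G3 string lies at fret 5 + 7 = 12.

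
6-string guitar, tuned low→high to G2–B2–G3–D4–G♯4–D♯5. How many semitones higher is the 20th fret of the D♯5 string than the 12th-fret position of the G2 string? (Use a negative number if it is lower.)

40 semitones

D♯5 at fret 20 → B6 (MIDI 95); G2 at fret 12 → G3 (MIDI 55).
95 − 55 = 40, so the two pitches are 40 semitones apart.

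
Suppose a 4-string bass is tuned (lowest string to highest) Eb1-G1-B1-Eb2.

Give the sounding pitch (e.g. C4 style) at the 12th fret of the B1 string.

B1 is MIDI 35. Adding 12 gives 47, which is B2.

B2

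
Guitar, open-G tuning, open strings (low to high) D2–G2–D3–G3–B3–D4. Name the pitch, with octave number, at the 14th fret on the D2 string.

E3

The open D2 string plus 14 semitones: D–D#–E–F–…–D–D#–E.
The walk passes from B into C once, so the octave number goes from 2 to 3.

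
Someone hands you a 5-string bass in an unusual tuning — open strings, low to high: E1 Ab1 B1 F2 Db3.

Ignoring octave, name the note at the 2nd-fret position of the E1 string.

Gb

The open E1 string plus 2 semitones: E–F–Gb.
(Equivalently spelled F#.)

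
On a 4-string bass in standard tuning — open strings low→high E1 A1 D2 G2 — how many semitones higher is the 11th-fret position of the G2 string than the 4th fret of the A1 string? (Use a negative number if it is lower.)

17 semitones

G2 at fret 11 → F#3 (MIDI 54); A1 at fret 4 → C#2 (MIDI 37).
54 − 37 = 17, so the two pitches are 17 semitones apart.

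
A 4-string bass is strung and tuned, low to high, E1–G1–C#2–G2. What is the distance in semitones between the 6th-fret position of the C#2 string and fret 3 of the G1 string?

9 semitones

C#2 at fret 6 → G2 (MIDI 43); G1 at fret 3 → A#1 (MIDI 34).
43 − 34 = 9, so the two pitches are 9 semitones apart, with G2 the higher.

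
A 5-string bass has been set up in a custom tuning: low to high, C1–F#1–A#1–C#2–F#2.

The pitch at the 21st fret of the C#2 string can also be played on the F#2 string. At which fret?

Fret 21 on C#2 is MIDI 37 + 21 = 58 (A#3). On the F#2 string (open MIDI 42), that pitch is 58 − 42 = fret 16.

16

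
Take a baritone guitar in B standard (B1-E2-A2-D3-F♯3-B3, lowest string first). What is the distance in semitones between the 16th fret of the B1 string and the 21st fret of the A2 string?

15 semitones

B1 at fret 16 → D♯3 (MIDI 51); A2 at fret 21 → F♯4 (MIDI 66).
51 − 66 = -15, so the two pitches are 15 semitones apart, with F♯4 the higher.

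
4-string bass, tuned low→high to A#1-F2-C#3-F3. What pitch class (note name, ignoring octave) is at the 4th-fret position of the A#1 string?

D

A#1 is MIDI 34. Adding 4 gives 38; 38 mod 12 = 2, i.e. D.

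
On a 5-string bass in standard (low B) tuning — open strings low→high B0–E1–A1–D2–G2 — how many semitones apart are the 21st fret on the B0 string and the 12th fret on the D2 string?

B0 at fret 21 → G#2 (MIDI 44); D2 at fret 12 → D3 (MIDI 50).
44 − 50 = -6, so the two pitches are 6 semitones apart, with D3 the higher.

6 semitones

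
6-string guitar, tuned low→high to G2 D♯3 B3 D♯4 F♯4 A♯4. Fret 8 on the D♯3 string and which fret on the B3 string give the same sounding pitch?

Fret 8 on D♯3 is MIDI 51 + 8 = 59 (B3). On the B3 string (open MIDI 59), that pitch is 59 − 59 = fret 0.

0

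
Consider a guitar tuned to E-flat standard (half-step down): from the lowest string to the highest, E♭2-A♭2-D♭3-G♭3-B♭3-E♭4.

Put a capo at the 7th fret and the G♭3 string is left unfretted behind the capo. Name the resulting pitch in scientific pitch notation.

The capo raises the open G♭3 by 7 semitones to D♭4; fretting 0 more gives G♭3 + 7 + 0 = G♭3 + 7 semitones = D♭4.

D♭4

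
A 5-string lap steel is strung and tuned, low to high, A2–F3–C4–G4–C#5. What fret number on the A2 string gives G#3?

G#3 is 11 semitones above the open A2 (A–A#–B–C–…–F#–G–G#), so it sits at fret 11.

11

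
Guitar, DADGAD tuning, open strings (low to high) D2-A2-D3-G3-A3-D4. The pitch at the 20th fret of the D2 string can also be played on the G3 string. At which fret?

3

D2 at fret 20 is D2 + 20 semitones = A#3.
The open G3 string is 17 semitones above the open D2, so the same pitch on the G3 string lies at fret 20 − 17 = 3.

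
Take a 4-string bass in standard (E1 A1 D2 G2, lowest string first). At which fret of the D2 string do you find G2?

5

G2 is 5 semitones above the open D2 (D–D#–E–F–F#–G), so it sits at fret 5.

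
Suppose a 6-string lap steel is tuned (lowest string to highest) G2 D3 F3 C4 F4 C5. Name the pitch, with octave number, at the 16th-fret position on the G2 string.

B3

Each fret is one semitone, so G2 + 16 = B3.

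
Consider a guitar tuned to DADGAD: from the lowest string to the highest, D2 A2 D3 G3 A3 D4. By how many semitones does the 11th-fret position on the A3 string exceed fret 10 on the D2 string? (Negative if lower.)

20 semitones

A3 at fret 11 → G#4 (MIDI 68); D2 at fret 10 → C3 (MIDI 48).
68 − 48 = 20, so the two pitches are 20 semitones apart.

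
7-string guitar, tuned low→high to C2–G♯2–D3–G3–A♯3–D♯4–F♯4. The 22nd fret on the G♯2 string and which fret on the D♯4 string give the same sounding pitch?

3

G♯2 at fret 22 is G♯2 + 22 semitones = F♯4.
The open D♯4 string is 19 semitones above the open G♯2, so the same pitch on the D♯4 string lies at fret 22 − 19 = 3.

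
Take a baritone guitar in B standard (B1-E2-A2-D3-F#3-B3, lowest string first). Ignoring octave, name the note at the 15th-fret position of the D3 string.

F

Each fret is one semitone, so D3 + 15 = F.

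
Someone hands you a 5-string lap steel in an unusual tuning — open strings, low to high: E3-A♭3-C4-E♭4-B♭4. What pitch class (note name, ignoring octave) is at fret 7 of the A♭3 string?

E♭

Each fret is one semitone, so A♭3 + 7 = E♭.
(Equivalently spelled D♯.)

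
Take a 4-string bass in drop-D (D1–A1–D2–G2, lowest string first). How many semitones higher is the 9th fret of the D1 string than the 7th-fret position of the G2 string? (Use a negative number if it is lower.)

D1 at fret 9 → B1 (MIDI 35); G2 at fret 7 → D3 (MIDI 50).
35 − 50 = -15, so the two pitches are 15 semitones apart.

-15 semitones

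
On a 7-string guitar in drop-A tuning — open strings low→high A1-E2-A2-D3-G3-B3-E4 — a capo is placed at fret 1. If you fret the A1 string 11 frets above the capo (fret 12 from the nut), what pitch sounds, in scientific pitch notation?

The capo raises the open A1 by 1 semitone to A♯1; fretting 11 more gives A1 + 1 + 11 = A1 + 12 semitones = A2.

A2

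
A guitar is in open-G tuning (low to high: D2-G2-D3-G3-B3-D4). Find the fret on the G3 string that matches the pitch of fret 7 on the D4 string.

D4 at fret 7 is D4 + 7 semitones = A4.
The open G3 string is 7 semitones below the open D4, so the same pitch on the G3 string lies at fret 7 + 7 = 14.

14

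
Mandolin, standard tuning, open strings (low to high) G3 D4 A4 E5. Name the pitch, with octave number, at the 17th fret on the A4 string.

Each fret is one semitone, so A4 + 17 = D6.

D6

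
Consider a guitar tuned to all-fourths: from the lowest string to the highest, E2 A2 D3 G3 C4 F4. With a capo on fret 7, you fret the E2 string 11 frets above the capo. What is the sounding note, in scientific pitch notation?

The capo raises the open E2 by 7 semitones to B2; fretting 11 more gives E2 + 7 + 11 = E2 + 18 semitones = A#3.

A#3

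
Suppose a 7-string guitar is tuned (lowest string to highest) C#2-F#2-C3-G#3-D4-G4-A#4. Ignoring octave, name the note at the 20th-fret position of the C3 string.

The open C3 string plus 20 semitones: C–C#–D–D#–…–F#–G–G#.

G#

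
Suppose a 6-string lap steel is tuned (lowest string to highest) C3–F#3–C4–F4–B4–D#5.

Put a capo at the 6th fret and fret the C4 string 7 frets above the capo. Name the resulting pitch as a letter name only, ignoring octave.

The capo raises the open C4 by 6 semitones to F#4; fretting 7 more gives C4 + 6 + 7 = C4 + 13 semitones, landing on C#.
(Also written Db.)

C#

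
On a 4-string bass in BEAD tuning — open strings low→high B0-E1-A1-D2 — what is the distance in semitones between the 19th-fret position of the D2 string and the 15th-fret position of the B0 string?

D2 at fret 19 → A3 (MIDI 57); B0 at fret 15 → D2 (MIDI 38).
57 − 38 = 19, so the two pitches are 19 semitones apart, with A3 the higher.

19 semitones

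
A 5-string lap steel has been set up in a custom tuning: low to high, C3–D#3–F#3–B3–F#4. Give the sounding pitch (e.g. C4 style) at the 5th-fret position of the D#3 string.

G#3

D#3 is MIDI 51. Adding 5 gives 56, which is G#3.
(Equivalently spelled Ab3.)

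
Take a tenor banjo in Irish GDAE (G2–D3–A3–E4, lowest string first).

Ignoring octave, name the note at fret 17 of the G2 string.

Each fret is one semitone, so G2 + 17 = C.

C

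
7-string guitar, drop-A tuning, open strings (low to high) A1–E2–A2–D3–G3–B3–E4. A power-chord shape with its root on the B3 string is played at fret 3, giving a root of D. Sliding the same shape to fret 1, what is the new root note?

Moving from fret 3 to fret 1 shifts the root by -2 semitones.
D down 2 semitones is C.

C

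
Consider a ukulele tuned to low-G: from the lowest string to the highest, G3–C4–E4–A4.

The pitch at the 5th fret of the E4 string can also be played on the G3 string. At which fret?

E4 at fret 5 is E4 + 5 semitones = A4.
The open G3 string is 9 semitones below the open E4, so the same pitch on the G3 string lies at fret 5 + 9 = 14.

14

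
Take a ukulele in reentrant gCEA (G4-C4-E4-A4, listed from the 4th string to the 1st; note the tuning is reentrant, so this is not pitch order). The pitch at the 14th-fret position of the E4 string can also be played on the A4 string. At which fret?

E4 at fret 14 is E4 + 14 semitones = F#5.
The open A4 string is 5 semitones above the open E4, so the same pitch on the A4 string lies at fret 14 − 5 = 9.

9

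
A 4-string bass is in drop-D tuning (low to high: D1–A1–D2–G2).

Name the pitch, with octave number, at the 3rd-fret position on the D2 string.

D2 is MIDI 38. Adding 3 gives 41, which is F2.

F2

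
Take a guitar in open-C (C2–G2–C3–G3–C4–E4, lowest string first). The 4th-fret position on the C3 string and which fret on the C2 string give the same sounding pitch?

16

C3 at fret 4 is C3 + 4 semitones = E3.
The open C2 string is 12 semitones below the open C3, so the same pitch on the C2 string lies at fret 4 + 12 = 16.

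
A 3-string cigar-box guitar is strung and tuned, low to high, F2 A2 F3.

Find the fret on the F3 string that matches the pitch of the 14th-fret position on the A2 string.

6

A2 at fret 14 is A2 + 14 semitones = B3.
The open F3 string is 8 semitones above the open A2, so the same pitch on the F3 string lies at fret 14 − 8 = 6.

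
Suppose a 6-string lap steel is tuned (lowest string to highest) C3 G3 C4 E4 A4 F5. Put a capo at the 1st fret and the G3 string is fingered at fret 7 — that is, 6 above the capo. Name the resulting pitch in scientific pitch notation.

The capo raises the open G3 by 1 semitone to A♭3; fretting 6 more gives G3 + 1 + 6 = G3 + 7 semitones = D4.

D4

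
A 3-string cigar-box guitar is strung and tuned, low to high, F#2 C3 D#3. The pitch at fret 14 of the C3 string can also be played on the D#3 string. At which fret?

11

C3 at fret 14 is C3 + 14 semitones = D4.
The open D#3 string is 3 semitones above the open C3, so the same pitch on the D#3 string lies at fret 14 − 3 = 11.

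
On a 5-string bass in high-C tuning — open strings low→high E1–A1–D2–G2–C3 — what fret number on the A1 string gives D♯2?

D♯2 is 6 semitones above the open A1 (A–A#–B–C–C#–D–D#), so it sits at fret 6.

6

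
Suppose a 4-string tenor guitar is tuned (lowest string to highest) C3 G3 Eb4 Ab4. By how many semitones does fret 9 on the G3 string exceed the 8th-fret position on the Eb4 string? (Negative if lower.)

G3 at fret 9 → E4 (MIDI 64); Eb4 at fret 8 → B4 (MIDI 71).
64 − 71 = -7, so the two pitches are 7 semitones apart.

-7 semitones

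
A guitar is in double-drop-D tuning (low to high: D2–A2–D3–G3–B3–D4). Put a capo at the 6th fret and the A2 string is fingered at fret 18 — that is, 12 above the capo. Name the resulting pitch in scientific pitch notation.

The capo raises the open A2 by 6 semitones to D#3; fretting 12 more gives A2 + 6 + 12 = A2 + 18 semitones = D#4.
(Also written Eb.)

D#4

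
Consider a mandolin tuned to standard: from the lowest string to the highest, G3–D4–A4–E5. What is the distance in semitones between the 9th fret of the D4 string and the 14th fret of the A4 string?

12 semitones

D4 at fret 9 → B4 (MIDI 71); A4 at fret 14 → B5 (MIDI 83).
71 − 83 = -12, so the two pitches are 12 semitones apart, with B5 the higher.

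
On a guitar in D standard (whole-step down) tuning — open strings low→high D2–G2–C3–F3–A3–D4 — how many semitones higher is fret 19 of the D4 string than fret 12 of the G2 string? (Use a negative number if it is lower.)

D4 at fret 19 → A5 (MIDI 81); G2 at fret 12 → G3 (MIDI 55).
81 − 55 = 26, so the two pitches are 26 semitones apart.

26 semitones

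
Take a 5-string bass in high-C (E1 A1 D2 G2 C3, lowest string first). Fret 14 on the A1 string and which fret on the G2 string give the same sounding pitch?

4

Fret 14 on A1 is MIDI 33 + 14 = 47 (B2). On the G2 string (open MIDI 43), that pitch is 47 − 43 = fret 4.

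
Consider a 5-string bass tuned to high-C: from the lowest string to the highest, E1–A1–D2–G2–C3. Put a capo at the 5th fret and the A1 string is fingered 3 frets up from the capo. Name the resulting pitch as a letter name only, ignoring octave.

The capo raises the open A1 by 5 semitones to D2; fretting 3 more gives A1 + 5 + 3 = A1 + 8 semitones, landing on F.

F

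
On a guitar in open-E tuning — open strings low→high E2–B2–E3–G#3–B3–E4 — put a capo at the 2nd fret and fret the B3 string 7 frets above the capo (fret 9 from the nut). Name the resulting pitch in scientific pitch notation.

G#4

The capo raises the open B3 by 2 semitones to C#4; fretting 7 more gives B3 + 2 + 7 = B3 + 9 semitones = G#4.
(Also written Ab.)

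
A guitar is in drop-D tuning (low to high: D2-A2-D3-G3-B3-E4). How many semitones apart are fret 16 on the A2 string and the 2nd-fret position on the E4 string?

A2 at fret 16 → C#4 (MIDI 61); E4 at fret 2 → F#4 (MIDI 66).
61 − 66 = -5, so the two pitches are 5 semitones apart, with F#4 the higher.

5 semitones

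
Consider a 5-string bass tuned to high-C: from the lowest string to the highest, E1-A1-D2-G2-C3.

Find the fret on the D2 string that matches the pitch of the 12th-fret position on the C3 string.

22

C3 at fret 12 is C3 + 12 semitones = C4.
The open D2 string is 10 semitones below the open C3, so the same pitch on the D2 string lies at fret 12 + 10 = 22.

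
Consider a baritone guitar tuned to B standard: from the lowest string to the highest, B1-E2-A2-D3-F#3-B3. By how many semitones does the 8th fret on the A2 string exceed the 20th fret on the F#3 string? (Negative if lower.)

-21 semitones

A2 at fret 8 → F3 (MIDI 53); F#3 at fret 20 → D5 (MIDI 74).
53 − 74 = -21, so the two pitches are 21 semitones apart.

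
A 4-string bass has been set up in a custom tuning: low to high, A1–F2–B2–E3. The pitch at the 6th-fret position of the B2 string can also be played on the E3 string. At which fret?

1

B2 at fret 6 is B2 + 6 semitones = F3.
The open E3 string is 5 semitones above the open B2, so the same pitch on the E3 string lies at fret 6 − 5 = 1.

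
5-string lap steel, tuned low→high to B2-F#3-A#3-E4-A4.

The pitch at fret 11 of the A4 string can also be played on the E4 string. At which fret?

Fret 11 on A4 is MIDI 69 + 11 = 80 (G#5). On the E4 string (open MIDI 64), that pitch is 80 − 64 = fret 16.

16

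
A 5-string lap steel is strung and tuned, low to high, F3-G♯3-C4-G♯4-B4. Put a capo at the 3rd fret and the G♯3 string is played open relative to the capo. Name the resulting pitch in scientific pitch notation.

The capo raises the open G♯3 by 3 semitones to B3; fretting 0 more gives G♯3 + 3 + 0 = G♯3 + 3 semitones = B3.

B3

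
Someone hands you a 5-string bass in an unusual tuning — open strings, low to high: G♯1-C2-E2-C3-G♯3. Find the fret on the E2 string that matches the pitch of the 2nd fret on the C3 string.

C3 at fret 2 is C3 + 2 semitones = D3.
The open E2 string is 8 semitones below the open C3, so the same pitch on the E2 string lies at fret 2 + 8 = 10.

10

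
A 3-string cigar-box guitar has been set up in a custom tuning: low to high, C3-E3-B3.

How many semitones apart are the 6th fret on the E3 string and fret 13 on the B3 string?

E3 at fret 6 → A#3 (MIDI 58); B3 at fret 13 → C5 (MIDI 72).
58 − 72 = -14, so the two pitches are 14 semitones apart, with C5 the higher.

14 semitones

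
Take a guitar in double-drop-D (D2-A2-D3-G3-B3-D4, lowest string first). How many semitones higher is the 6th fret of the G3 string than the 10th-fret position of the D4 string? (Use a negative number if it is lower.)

-11 semitones

G3 at fret 6 → C♯4 (MIDI 61); D4 at fret 10 → C5 (MIDI 72).
61 − 72 = -11, so the two pitches are 11 semitones apart.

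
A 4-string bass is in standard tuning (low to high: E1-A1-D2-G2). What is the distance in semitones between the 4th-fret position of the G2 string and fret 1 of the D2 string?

8 semitones

G2 at fret 4 → B2 (MIDI 47); D2 at fret 1 → D#2 (MIDI 39).
47 − 39 = 8, so the two pitches are 8 semitones apart, with B2 the higher.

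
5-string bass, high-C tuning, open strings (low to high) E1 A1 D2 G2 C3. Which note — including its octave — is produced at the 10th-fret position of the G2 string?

F3

G2 is MIDI 43. Adding 10 gives 53, which is F3.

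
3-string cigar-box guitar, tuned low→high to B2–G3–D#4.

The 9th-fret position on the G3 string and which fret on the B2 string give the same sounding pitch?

Fret 9 on G3 is MIDI 55 + 9 = 64 (E4). On the B2 string (open MIDI 47), that pitch is 64 − 47 = fret 17.

17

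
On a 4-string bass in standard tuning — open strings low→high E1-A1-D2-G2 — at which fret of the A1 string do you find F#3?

21

F#3 is 21 semitones above the open A1 (A–A#–B–C–…–E–F–F#), so it sits at fret 21.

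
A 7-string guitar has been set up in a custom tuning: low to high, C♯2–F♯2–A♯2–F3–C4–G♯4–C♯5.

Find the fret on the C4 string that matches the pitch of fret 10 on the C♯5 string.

Fret 10 on C♯5 is MIDI 73 + 10 = 83 (B5). On the C4 string (open MIDI 60), that pitch is 83 − 60 = fret 23.

23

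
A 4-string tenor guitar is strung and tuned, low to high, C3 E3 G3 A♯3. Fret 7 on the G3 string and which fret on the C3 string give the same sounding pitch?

G3 at fret 7 is G3 + 7 semitones = D4.
The open C3 string is 7 semitones below the open G3, so the same pitch on the C3 string lies at fret 7 + 7 = 14.

14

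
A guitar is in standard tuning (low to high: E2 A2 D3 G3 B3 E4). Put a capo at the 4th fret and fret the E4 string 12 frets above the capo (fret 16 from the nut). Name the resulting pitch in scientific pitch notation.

The capo raises the open E4 by 4 semitones to G♯4; fretting 12 more gives E4 + 4 + 12 = E4 + 16 semitones = G♯5.
(Also written A♭.)

G♯5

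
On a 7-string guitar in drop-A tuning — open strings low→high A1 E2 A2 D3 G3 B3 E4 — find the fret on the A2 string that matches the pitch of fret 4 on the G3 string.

G3 at fret 4 is G3 + 4 semitones = B3.
The open A2 string is 10 semitones below the open G3, so the same pitch on the A2 string lies at fret 4 + 10 = 14.

14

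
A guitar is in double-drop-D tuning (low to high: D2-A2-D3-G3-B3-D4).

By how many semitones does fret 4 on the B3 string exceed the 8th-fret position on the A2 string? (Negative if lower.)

10 semitones

B3 at fret 4 → D#4 (MIDI 63); A2 at fret 8 → F3 (MIDI 53).
63 − 53 = 10, so the two pitches are 10 semitones apart.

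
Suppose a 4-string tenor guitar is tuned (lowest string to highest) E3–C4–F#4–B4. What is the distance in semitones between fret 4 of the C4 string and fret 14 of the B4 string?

21 semitones

C4 at fret 4 → E4 (MIDI 64); B4 at fret 14 → C#6 (MIDI 85).
64 − 85 = -21, so the two pitches are 21 semitones apart, with C#6 the higher.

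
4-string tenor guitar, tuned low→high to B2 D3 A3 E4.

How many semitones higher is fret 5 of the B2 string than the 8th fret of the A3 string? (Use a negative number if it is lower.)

B2 at fret 5 → E3 (MIDI 52); A3 at fret 8 → F4 (MIDI 65).
52 − 65 = -13, so the two pitches are 13 semitones apart.

-13 semitones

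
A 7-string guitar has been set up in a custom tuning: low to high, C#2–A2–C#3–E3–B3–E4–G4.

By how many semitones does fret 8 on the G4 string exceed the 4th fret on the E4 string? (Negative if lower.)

G4 at fret 8 → D#5 (MIDI 75); E4 at fret 4 → G#4 (MIDI 68).
75 − 68 = 7, so the two pitches are 7 semitones apart.

7 semitones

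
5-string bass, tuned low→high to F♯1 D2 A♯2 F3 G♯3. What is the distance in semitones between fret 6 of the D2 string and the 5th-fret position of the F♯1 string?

9 semitones

D2 at fret 6 → G♯2 (MIDI 44); F♯1 at fret 5 → B1 (MIDI 35).
44 − 35 = 9, so the two pitches are 9 semitones apart, with G♯2 the higher.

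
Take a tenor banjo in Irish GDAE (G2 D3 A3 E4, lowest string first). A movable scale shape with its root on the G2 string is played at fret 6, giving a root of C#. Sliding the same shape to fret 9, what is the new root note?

E

Moving from fret 6 to fret 9 shifts the root by 3 semitones.
C# up 3 semitones is E.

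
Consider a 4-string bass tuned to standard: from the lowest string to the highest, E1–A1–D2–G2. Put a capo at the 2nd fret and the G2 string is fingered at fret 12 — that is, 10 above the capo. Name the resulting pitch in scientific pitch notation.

G3

The capo raises the open G2 by 2 semitones to A2; fretting 10 more gives G2 + 2 + 10 = G2 + 12 semitones = G3.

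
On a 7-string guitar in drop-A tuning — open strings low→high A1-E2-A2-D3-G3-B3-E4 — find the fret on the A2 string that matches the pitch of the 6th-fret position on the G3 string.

Fret 6 on G3 is MIDI 55 + 6 = 61 (C♯4). On the A2 string (open MIDI 45), that pitch is 61 − 45 = fret 16.

16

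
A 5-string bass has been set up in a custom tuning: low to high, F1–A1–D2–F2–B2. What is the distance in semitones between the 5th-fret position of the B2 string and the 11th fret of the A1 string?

B2 at fret 5 → E3 (MIDI 52); A1 at fret 11 → Ab2 (MIDI 44).
52 − 44 = 8, so the two pitches are 8 semitones apart, with E3 the higher.

8 semitones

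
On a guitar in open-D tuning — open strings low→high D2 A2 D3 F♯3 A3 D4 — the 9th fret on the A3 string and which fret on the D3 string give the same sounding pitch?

A3 at fret 9 is A3 + 9 semitones = F♯4.
The open D3 string is 7 semitones below the open A3, so the same pitch on the D3 string lies at fret 9 + 7 = 16.

16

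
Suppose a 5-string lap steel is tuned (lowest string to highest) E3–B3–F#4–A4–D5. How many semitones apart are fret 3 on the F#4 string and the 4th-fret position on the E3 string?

F#4 at fret 3 → A4 (MIDI 69); E3 at fret 4 → G#3 (MIDI 56).
69 − 56 = 13, so the two pitches are 13 semitones apart, with A4 the higher.

13 semitones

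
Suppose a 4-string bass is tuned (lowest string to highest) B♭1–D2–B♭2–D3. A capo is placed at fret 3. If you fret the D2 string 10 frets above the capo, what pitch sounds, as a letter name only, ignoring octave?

E♭

The capo raises the open D2 by 3 semitones to F2; fretting 10 more gives D2 + 3 + 10 = D2 + 13 semitones, landing on E♭.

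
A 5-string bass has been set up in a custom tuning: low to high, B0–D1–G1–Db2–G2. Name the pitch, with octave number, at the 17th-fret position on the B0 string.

E2

Each fret is one semitone, so B0 + 17 = E2.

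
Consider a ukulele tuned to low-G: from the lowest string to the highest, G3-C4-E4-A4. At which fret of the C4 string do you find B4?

11

B4 is 11 semitones above the open C4 (C–C#–D–D#–…–A–A#–B), so it sits at fret 11.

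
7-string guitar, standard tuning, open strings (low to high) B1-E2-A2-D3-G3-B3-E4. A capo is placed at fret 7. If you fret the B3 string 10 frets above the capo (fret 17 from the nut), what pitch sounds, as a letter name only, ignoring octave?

The capo raises the open B3 by 7 semitones to F#4; fretting 10 more gives B3 + 7 + 10 = B3 + 17 semitones, landing on E.

E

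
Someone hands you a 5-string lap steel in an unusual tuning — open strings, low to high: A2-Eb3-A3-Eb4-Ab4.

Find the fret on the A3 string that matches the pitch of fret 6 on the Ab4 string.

17

Fret 6 on Ab4 is MIDI 68 + 6 = 74 (D5). On the A3 string (open MIDI 57), that pitch is 74 − 57 = fret 17.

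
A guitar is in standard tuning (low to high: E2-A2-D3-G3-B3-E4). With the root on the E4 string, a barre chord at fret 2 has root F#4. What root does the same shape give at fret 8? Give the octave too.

C5

Moving from fret 2 to fret 8 shifts the root by 6 semitones.
F#4 up 6 semitones is C5.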